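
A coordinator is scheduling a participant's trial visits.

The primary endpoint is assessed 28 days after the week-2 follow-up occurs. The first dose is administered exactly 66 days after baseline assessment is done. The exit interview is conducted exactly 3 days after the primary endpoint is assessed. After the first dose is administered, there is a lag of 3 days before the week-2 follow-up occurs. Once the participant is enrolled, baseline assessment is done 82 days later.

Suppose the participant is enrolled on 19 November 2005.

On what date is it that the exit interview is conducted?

20 May 2006

The participant is enrolled: Nov 19, 2005.
Baseline assessment is done: Nov 19, 2005 + 82 days = Feb 9, 2006.
The first dose is administered: Feb 9, 2006 + 66 days = Apr 16, 2006.
The week-2 follow-up occurs: Apr 16, 2006 + 3 days = Apr 19, 2006.
The primary endpoint is assessed: Apr 19, 2006 + 28 days = May 17, 2006.
The exit interview is conducted: May 17, 2006 + 3 days = May 20, 2006.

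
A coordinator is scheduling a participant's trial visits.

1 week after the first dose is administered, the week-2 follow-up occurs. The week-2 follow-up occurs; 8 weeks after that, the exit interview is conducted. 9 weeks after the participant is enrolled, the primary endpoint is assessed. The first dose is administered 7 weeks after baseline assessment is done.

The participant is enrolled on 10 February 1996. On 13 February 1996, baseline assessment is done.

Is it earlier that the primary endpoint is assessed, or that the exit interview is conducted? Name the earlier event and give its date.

The primary endpoint is assessed — 13 April 1996

The participant is enrolled: Feb 10, 1996.
The primary endpoint is assessed: Feb 10, 1996 + 9 weeks = Apr 13, 1996.
Baseline assessment is done: Feb 13, 1996.
The first dose is administered: Feb 13, 1996 + 7 weeks = Apr 2, 1996.
The week-2 follow-up occurs: Apr 2, 1996 + 1 week = Apr 9, 1996.
The exit interview is conducted: Apr 9, 1996 + 8 weeks = Jun 4, 1996.
Comparing: the primary endpoint is assessed on Apr 13, 1996 vs the exit interview is conducted on Jun 4, 1996. Earlier: the primary endpoint is assessed.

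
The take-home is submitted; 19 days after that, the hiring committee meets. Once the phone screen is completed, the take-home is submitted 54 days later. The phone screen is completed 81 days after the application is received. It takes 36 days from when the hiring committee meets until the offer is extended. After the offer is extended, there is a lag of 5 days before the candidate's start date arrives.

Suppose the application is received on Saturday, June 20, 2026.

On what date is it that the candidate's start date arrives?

The application is received: Jun 20, 2026.
The phone screen is completed: Jun 20, 2026 + 81 days = Sep 9, 2026.
The take-home is submitted: Sep 9, 2026 + 54 days = Nov 2, 2026.
The hiring committee meets: Nov 2, 2026 + 19 days = Nov 21, 2026.
The offer is extended: Nov 21, 2026 + 36 days = Dec 27, 2026.
The candidate's start date arrives: Dec 27, 2026 + 5 days = Jan 1, 2027.

Friday, January 1, 2027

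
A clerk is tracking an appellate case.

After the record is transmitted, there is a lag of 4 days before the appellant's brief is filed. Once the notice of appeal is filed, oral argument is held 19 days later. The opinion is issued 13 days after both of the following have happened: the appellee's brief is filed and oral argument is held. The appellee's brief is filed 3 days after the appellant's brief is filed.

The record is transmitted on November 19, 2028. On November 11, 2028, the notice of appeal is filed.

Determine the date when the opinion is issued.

The record is transmitted: Nov 19, 2028.
The appellant's brief is filed: Nov 19, 2028 + 4 days = Nov 23, 2028.
The appellee's brief is filed: Nov 23, 2028 + 3 days = Nov 26, 2028.
The notice of appeal is filed: Nov 11, 2028.
Oral argument is held: Nov 11, 2028 + 19 days = Nov 30, 2028.
Both prerequisites met — the appellee's brief is filed (Nov 26, 2028), oral argument is held (Nov 30, 2028); the later is Nov 30, 2028.
The opinion is issued: Nov 30, 2028 + 13 days = Dec 13, 2028.

December 13, 2028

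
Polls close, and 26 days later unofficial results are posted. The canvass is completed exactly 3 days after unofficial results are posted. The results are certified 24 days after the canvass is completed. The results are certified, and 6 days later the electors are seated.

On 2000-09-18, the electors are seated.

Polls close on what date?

2000-07-21

The electors are seated: Sep 18, 2000.
The results are certified: Sep 18, 2000 − 6 days = Sep 12, 2000.
The canvass is completed: Sep 12, 2000 − 24 days = Aug 19, 2000.
Unofficial results are posted: Aug 19, 2000 − 3 days = Aug 16, 2000.
Polls close: Aug 16, 2000 − 26 days = Jul 21, 2000.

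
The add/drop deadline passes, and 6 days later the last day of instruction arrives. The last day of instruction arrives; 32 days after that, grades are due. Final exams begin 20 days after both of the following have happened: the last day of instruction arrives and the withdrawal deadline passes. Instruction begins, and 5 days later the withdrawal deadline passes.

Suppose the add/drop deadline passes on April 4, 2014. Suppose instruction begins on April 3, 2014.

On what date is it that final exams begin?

The add/drop deadline passes: Apr 4, 2014.
The last day of instruction arrives: Apr 4, 2014 + 6 days = Apr 10, 2014.
Instruction begins: Apr 3, 2014.
The withdrawal deadline passes: Apr 3, 2014 + 5 days = Apr 8, 2014.
Both prerequisites met — the last day of instruction arrives (Apr 10, 2014), the withdrawal deadline passes (Apr 8, 2014); the later is Apr 10, 2014.
Final exams begin: Apr 10, 2014 + 20 days = Apr 30, 2014.

April 30, 2014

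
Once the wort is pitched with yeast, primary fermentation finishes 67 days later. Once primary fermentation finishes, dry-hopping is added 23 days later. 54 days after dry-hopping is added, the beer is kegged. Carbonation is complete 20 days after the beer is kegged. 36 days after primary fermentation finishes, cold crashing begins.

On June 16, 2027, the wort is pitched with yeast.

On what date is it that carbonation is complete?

November 27, 2027

The wort is pitched with yeast: Jun 16, 2027.
Primary fermentation finishes: Jun 16, 2027 + 67 days = Aug 22, 2027.
Dry-hopping is added: Aug 22, 2027 + 23 days = Sep 14, 2027.
The beer is kegged: Sep 14, 2027 + 54 days = Nov 7, 2027.
Carbonation is complete: Nov 7, 2027 + 20 days = Nov 27, 2027.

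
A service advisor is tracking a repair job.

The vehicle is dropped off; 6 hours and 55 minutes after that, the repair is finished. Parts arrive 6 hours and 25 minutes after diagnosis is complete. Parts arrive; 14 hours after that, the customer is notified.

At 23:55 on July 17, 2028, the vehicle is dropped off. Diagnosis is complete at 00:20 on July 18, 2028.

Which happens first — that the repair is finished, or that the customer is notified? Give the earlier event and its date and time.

The vehicle is dropped off: 23:55 Jul 17, 2028.
The repair is finished: 23:55 Jul 17, 2028 + 6h55m = 06:50 Jul 18, 2028.
Diagnosis is complete: 00:20 Jul 18, 2028.
Parts arrive: 00:20 Jul 18, 2028 + 6h25m = 06:45 Jul 18, 2028.
The customer is notified: 06:45 Jul 18, 2028 + 14h = 20:45 Jul 18, 2028.
Comparing: the repair is finished at 06:50 Jul 18, 2028 vs the customer is notified at 20:45 Jul 18, 2028. Earlier: the repair is finished.

The repair is finished — 06:50 on July 18, 2028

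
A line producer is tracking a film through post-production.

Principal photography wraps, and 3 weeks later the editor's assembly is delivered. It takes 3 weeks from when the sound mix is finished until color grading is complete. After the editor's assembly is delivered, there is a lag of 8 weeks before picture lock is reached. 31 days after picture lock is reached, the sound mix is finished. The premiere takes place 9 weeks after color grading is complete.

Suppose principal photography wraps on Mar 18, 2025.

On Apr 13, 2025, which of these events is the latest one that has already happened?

The editor's assembly is delivered

Principal photography wraps: Mar 18, 2025.
The editor's assembly is delivered: Mar 18, 2025 + 3 weeks = Apr 8, 2025.
Picture lock is reached: Apr 8, 2025 + 8 weeks = Jun 3, 2025.
The sound mix is finished: Jun 3, 2025 + 31 days = Jul 4, 2025.
Color grading is complete: Jul 4, 2025 + 3 weeks = Jul 25, 2025.
The premiere takes place: Jul 25, 2025 + 9 weeks = Sep 26, 2025.
Apr 13, 2025 falls between when the editor's assembly is delivered (Apr 8, 2025) and when picture lock is reached (Jun 3, 2025).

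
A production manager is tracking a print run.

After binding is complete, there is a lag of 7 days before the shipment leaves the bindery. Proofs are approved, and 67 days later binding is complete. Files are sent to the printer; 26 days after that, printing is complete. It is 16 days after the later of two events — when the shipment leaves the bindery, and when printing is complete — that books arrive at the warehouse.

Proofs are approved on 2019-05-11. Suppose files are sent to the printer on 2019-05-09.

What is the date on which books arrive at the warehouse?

2019-08-09

Proofs are approved: May 11, 2019.
Binding is complete: May 11, 2019 + 67 days = Jul 17, 2019.
The shipment leaves the bindery: Jul 17, 2019 + 7 days = Jul 24, 2019.
Files are sent to the printer: May 9, 2019.
Printing is complete: May 9, 2019 + 26 days = Jun 4, 2019.
Both prerequisites met — the shipment leaves the bindery (Jul 24, 2019), printing is complete (Jun 4, 2019); the later is Jul 24, 2019.
Books arrive at the warehouse: Jul 24, 2019 + 16 days = Aug 9, 2019.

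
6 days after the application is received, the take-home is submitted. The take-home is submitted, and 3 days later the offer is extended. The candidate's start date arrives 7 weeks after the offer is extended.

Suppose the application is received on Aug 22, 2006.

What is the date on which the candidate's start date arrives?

Oct 19, 2006

The application is received: Aug 22, 2006.
The take-home is submitted: Aug 22, 2006 + 6 days = Aug 28, 2006.
The offer is extended: Aug 28, 2006 + 3 days = Aug 31, 2006.
The candidate's start date arrives: Aug 31, 2006 + 7 weeks = Oct 19, 2006.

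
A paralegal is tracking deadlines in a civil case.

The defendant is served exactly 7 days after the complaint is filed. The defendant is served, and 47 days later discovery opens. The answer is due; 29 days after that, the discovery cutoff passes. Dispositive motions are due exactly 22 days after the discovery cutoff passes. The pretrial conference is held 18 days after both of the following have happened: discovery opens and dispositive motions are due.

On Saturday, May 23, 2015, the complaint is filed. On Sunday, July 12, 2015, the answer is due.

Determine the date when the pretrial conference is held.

Saturday, September 19, 2015

The complaint is filed: May 23, 2015.
The defendant is served: May 23, 2015 + 7 days = May 30, 2015.
Discovery opens: May 30, 2015 + 47 days = Jul 16, 2015.
The answer is due: Jul 12, 2015.
The discovery cutoff passes: Jul 12, 2015 + 29 days = Aug 10, 2015.
Dispositive motions are due: Aug 10, 2015 + 22 days = Sep 1, 2015.
Both prerequisites met — discovery opens (Jul 16, 2015), dispositive motions are due (Sep 1, 2015); the later is Sep 1, 2015.
The pretrial conference is held: Sep 1, 2015 + 18 days = Sep 19, 2015.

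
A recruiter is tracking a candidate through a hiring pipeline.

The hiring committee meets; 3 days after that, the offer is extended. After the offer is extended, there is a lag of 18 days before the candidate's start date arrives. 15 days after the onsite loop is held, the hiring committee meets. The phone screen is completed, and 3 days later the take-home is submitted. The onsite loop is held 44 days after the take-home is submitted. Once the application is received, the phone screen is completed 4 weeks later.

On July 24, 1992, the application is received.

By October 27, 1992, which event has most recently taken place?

The application is received: Jul 24, 1992.
The phone screen is completed: Jul 24, 1992 + 4 weeks = Aug 21, 1992.
The take-home is submitted: Aug 21, 1992 + 3 days = Aug 24, 1992.
The onsite loop is held: Aug 24, 1992 + 44 days = Oct 7, 1992.
The hiring committee meets: Oct 7, 1992 + 15 days = Oct 22, 1992.
The offer is extended: Oct 22, 1992 + 3 days = Oct 25, 1992.
The candidate's start date arrives: Oct 25, 1992 + 18 days = Nov 12, 1992.
Oct 27, 1992 falls between when the offer is extended (Oct 25, 1992) and when the candidate's start date arrives (Nov 12, 1992).

The offer is extended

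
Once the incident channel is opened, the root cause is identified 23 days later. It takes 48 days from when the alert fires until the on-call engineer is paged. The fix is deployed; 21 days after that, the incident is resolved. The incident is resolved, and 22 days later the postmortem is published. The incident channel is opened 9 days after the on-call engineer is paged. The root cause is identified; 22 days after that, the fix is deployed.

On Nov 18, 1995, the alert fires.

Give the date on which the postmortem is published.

Apr 11, 1996

The alert fires: Nov 18, 1995.
The on-call engineer is paged: Nov 18, 1995 + 48 days = Jan 5, 1996.
The incident channel is opened: Jan 5, 1996 + 9 days = Jan 14, 1996.
The root cause is identified: Jan 14, 1996 + 23 days = Feb 6, 1996.
The fix is deployed: Feb 6, 1996 + 22 days = Feb 28, 1996.
The incident is resolved: Feb 28, 1996 + 21 days = Mar 20, 1996.
The postmortem is published: Mar 20, 1996 + 22 days = Apr 11, 1996.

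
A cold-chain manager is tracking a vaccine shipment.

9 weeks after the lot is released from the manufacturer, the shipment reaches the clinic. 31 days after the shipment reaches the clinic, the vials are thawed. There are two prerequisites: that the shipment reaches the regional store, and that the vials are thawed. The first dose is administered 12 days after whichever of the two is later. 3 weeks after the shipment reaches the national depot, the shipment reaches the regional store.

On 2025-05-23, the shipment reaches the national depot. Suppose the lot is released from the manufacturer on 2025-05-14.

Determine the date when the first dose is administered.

2025-08-28

The shipment reaches the national depot: May 23, 2025.
The shipment reaches the regional store: May 23, 2025 + 3 weeks = Jun 13, 2025.
The lot is released from the manufacturer: May 14, 2025.
The shipment reaches the clinic: May 14, 2025 + 9 weeks = Jul 16, 2025.
The vials are thawed: Jul 16, 2025 + 31 days = Aug 16, 2025.
Both prerequisites met — the shipment reaches the regional store (Jun 13, 2025), the vials are thawed (Aug 16, 2025); the later is Aug 16, 2025.
The first dose is administered: Aug 16, 2025 + 12 days = Aug 28, 2025.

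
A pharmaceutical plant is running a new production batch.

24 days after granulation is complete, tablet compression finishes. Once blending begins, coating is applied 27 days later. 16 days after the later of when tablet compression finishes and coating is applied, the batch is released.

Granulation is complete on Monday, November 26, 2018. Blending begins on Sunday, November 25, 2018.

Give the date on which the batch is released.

Granulation is complete: Nov 26, 2018.
Tablet compression finishes: Nov 26, 2018 + 24 days = Dec 20, 2018.
Blending begins: Nov 25, 2018.
Coating is applied: Nov 25, 2018 + 27 days = Dec 22, 2018.
Both prerequisites met — tablet compression finishes (Dec 20, 2018), coating is applied (Dec 22, 2018); the later is Dec 22, 2018.
The batch is released: Dec 22, 2018 + 16 days = Jan 7, 2019.

Monday, January 7, 2019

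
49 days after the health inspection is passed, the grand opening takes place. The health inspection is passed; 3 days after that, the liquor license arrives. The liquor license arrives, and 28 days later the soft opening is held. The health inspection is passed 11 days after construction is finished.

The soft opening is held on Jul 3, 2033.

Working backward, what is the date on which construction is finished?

May 22, 2033

The soft opening is held: Jul 3, 2033.
The liquor license arrives: Jul 3, 2033 − 28 days = Jun 5, 2033.
The health inspection is passed: Jun 5, 2033 − 3 days = Jun 2, 2033.
Construction is finished: Jun 2, 2033 − 11 days = May 22, 2033.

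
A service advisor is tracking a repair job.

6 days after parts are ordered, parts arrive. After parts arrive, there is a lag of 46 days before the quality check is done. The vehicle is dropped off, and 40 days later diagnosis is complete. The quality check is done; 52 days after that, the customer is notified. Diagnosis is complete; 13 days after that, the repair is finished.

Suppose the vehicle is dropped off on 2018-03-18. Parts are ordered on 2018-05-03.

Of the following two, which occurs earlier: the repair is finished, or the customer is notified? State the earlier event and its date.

The vehicle is dropped off: Mar 18, 2018.
Diagnosis is complete: Mar 18, 2018 + 40 days = Apr 27, 2018.
The repair is finished: Apr 27, 2018 + 13 days = May 10, 2018.
Parts are ordered: May 3, 2018.
Parts arrive: May 3, 2018 + 6 days = May 9, 2018.
The quality check is done: May 9, 2018 + 46 days = Jun 24, 2018.
The customer is notified: Jun 24, 2018 + 52 days = Aug 15, 2018.
Comparing: the repair is finished on May 10, 2018 vs the customer is notified on Aug 15, 2018. Earlier: the repair is finished.

The repair is finished — 2018-05-10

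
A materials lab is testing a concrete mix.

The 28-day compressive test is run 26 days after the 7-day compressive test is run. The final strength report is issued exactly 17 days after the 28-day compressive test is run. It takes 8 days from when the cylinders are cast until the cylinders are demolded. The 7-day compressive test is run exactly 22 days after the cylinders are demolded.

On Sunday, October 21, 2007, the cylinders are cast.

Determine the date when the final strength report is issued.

The cylinders are cast: Oct 21, 2007.
The cylinders are demolded: Oct 21, 2007 + 8 days = Oct 29, 2007.
The 7-day compressive test is run: Oct 29, 2007 + 22 days = Nov 20, 2007.
The 28-day compressive test is run: Nov 20, 2007 + 26 days = Dec 16, 2007.
The final strength report is issued: Dec 16, 2007 + 17 days = Jan 2, 2008.

Wednesday, January 2, 2008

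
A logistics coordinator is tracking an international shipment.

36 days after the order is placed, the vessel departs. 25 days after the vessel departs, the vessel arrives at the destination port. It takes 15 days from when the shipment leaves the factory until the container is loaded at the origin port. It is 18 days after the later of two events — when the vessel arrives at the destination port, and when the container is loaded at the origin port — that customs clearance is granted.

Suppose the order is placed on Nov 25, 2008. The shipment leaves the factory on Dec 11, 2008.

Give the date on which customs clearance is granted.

Feb 12, 2009

The order is placed: Nov 25, 2008.
The vessel departs: Nov 25, 2008 + 36 days = Dec 31, 2008.
The vessel arrives at the destination port: Dec 31, 2008 + 25 days = Jan 25, 2009.
The shipment leaves the factory: Dec 11, 2008.
The container is loaded at the origin port: Dec 11, 2008 + 15 days = Dec 26, 2008.
Both prerequisites met — the vessel arrives at the destination port (Jan 25, 2009), the container is loaded at the origin port (Dec 26, 2008); the later is Jan 25, 2009.
Customs clearance is granted: Jan 25, 2009 + 18 days = Feb 12, 2009.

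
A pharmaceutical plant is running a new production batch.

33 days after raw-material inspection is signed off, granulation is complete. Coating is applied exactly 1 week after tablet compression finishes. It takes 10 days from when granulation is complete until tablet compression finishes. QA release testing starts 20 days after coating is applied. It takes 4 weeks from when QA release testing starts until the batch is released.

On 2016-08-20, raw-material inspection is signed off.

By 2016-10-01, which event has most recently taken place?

Granulation is complete

Raw-material inspection is signed off: Aug 20, 2016.
Granulation is complete: Aug 20, 2016 + 33 days = Sep 22, 2016.
Tablet compression finishes: Sep 22, 2016 + 10 days = Oct 2, 2016.
Coating is applied: Oct 2, 2016 + 1 week = Oct 9, 2016.
QA release testing starts: Oct 9, 2016 + 20 days = Oct 29, 2016.
The batch is released: Oct 29, 2016 + 4 weeks = Nov 26, 2016.
Oct 1, 2016 falls between when granulation is complete (Sep 22, 2016) and when tablet compression finishes (Oct 2, 2016).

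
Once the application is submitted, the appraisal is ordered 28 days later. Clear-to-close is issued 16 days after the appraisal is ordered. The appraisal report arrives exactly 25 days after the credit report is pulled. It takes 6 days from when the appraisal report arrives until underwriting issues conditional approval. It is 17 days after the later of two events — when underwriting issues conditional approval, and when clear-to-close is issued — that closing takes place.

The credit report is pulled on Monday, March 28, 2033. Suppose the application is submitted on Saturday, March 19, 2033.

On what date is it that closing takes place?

Thursday, May 19, 2033

The credit report is pulled: Mar 28, 2033.
The appraisal report arrives: Mar 28, 2033 + 25 days = Apr 22, 2033.
Underwriting issues conditional approval: Apr 22, 2033 + 6 days = Apr 28, 2033.
The application is submitted: Mar 19, 2033.
The appraisal is ordered: Mar 19, 2033 + 28 days = Apr 16, 2033.
Clear-to-close is issued: Apr 16, 2033 + 16 days = May 2, 2033.
Both prerequisites met — underwriting issues conditional approval (Apr 28, 2033), clear-to-close is issued (May 2, 2033); the later is May 2, 2033.
Closing takes place: May 2, 2033 + 17 days = May 19, 2033.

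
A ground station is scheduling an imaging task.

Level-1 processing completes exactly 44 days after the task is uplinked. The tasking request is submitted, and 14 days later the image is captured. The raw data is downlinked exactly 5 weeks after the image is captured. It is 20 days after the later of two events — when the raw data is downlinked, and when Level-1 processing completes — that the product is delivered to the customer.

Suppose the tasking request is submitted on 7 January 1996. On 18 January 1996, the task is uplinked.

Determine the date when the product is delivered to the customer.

The tasking request is submitted: Jan 7, 1996.
The image is captured: Jan 7, 1996 + 14 days = Jan 21, 1996.
The raw data is downlinked: Jan 21, 1996 + 5 weeks = Feb 25, 1996.
The task is uplinked: Jan 18, 1996.
Level-1 processing completes: Jan 18, 1996 + 44 days = Mar 2, 1996.
Both prerequisites met — the raw data is downlinked (Feb 25, 1996), Level-1 processing completes (Mar 2, 1996); the later is Mar 2, 1996.
The product is delivered to the customer: Mar 2, 1996 + 20 days = Mar 22, 1996.

22 March 1996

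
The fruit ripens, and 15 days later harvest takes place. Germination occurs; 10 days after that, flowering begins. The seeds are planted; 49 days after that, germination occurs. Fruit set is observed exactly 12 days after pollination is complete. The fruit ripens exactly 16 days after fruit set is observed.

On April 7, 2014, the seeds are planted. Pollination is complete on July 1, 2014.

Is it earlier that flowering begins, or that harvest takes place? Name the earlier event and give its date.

Flowering begins — June 5, 2014

The seeds are planted: Apr 7, 2014.
Germination occurs: Apr 7, 2014 + 49 days = May 26, 2014.
Flowering begins: May 26, 2014 + 10 days = Jun 5, 2014.
Pollination is complete: Jul 1, 2014.
Fruit set is observed: Jul 1, 2014 + 12 days = Jul 13, 2014.
The fruit ripens: Jul 13, 2014 + 16 days = Jul 29, 2014.
Harvest takes place: Jul 29, 2014 + 15 days = Aug 13, 2014.
Comparing: flowering begins on Jun 5, 2014 vs harvest takes place on Aug 13, 2014. Earlier: flowering begins.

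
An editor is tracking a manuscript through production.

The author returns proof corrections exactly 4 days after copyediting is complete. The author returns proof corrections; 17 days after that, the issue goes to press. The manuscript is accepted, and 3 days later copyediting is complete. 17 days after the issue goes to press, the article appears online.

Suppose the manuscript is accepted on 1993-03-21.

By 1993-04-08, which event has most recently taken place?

The manuscript is accepted: Mar 21, 1993.
Copyediting is complete: Mar 21, 1993 + 3 days = Mar 24, 1993.
The author returns proof corrections: Mar 24, 1993 + 4 days = Mar 28, 1993.
The issue goes to press: Mar 28, 1993 + 17 days = Apr 14, 1993.
The article appears online: Apr 14, 1993 + 17 days = May 1, 1993.
Apr 8, 1993 falls between when the author returns proof corrections (Mar 28, 1993) and when the issue goes to press (Apr 14, 1993).

The author returns proof corrections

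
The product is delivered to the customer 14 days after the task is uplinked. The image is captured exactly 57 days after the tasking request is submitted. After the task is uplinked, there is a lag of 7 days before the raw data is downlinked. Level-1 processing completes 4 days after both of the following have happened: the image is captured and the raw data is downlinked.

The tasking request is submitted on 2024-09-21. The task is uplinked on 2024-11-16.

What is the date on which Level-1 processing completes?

2024-11-27

The tasking request is submitted: Sep 21, 2024.
The image is captured: Sep 21, 2024 + 57 days = Nov 17, 2024.
The task is uplinked: Nov 16, 2024.
The raw data is downlinked: Nov 16, 2024 + 7 days = Nov 23, 2024.
Both prerequisites met — the image is captured (Nov 17, 2024), the raw data is downlinked (Nov 23, 2024); the later is Nov 23, 2024.
Level-1 processing completes: Nov 23, 2024 + 4 days = Nov 27, 2024.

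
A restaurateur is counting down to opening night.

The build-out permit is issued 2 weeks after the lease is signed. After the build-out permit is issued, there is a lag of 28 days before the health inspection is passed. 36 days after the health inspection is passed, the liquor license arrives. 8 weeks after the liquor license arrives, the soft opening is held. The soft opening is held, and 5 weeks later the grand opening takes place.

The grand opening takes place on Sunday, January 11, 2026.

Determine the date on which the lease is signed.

The grand opening takes place: Jan 11, 2026.
The soft opening is held: Jan 11, 2026 − 5 weeks = Dec 7, 2025.
The liquor license arrives: Dec 7, 2025 − 8 weeks = Oct 12, 2025.
The health inspection is passed: Oct 12, 2025 − 36 days = Sep 6, 2025.
The build-out permit is issued: Sep 6, 2025 − 28 days = Aug 9, 2025.
The lease is signed: Aug 9, 2025 − 2 weeks = Jul 26, 2025.

Saturday, July 26, 2025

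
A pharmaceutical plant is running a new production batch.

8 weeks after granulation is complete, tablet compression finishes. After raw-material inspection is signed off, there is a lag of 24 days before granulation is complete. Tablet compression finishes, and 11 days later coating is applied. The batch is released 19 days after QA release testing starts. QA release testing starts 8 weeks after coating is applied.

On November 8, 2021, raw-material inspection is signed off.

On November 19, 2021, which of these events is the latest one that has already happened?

Raw-material inspection is signed off

Raw-material inspection is signed off: Nov 8, 2021.
Granulation is complete: Nov 8, 2021 + 24 days = Dec 2, 2021.
Tablet compression finishes: Dec 2, 2021 + 8 weeks = Jan 27, 2022.
Coating is applied: Jan 27, 2022 + 11 days = Feb 7, 2022.
QA release testing starts: Feb 7, 2022 + 8 weeks = Apr 4, 2022.
The batch is released: Apr 4, 2022 + 19 days = Apr 23, 2022.
Nov 19, 2021 falls between when raw-material inspection is signed off (Nov 8, 2021) and when granulation is complete (Dec 2, 2021).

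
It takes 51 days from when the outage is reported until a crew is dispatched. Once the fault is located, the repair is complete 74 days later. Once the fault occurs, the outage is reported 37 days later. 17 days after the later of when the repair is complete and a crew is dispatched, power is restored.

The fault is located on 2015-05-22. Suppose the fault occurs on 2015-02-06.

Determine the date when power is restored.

2015-08-21

The fault is located: May 22, 2015.
The repair is complete: May 22, 2015 + 74 days = Aug 4, 2015.
The fault occurs: Feb 6, 2015.
The outage is reported: Feb 6, 2015 + 37 days = Mar 15, 2015.
A crew is dispatched: Mar 15, 2015 + 51 days = May 5, 2015.
Both prerequisites met — the repair is complete (Aug 4, 2015), a crew is dispatched (May 5, 2015); the later is Aug 4, 2015.
Power is restored: Aug 4, 2015 + 17 days = Aug 21, 2015.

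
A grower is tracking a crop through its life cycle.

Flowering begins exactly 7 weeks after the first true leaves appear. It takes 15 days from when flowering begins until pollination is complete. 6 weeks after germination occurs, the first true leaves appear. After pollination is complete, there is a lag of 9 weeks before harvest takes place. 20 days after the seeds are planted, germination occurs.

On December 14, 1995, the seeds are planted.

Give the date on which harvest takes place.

June 20, 1996

The seeds are planted: Dec 14, 1995.
Germination occurs: Dec 14, 1995 + 20 days = Jan 3, 1996.
The first true leaves appear: Jan 3, 1996 + 6 weeks = Feb 14, 1996.
Flowering begins: Feb 14, 1996 + 7 weeks = Apr 3, 1996.
Pollination is complete: Apr 3, 1996 + 15 days = Apr 18, 1996.
Harvest takes place: Apr 18, 1996 + 9 weeks = Jun 20, 1996.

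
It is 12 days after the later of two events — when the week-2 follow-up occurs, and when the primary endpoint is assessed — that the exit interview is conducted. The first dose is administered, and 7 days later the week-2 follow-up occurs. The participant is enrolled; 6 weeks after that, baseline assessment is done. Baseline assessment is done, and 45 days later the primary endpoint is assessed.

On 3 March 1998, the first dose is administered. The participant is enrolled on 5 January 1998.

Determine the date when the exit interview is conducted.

The first dose is administered: Mar 3, 1998.
The week-2 follow-up occurs: Mar 3, 1998 + 7 days = Mar 10, 1998.
The participant is enrolled: Jan 5, 1998.
Baseline assessment is done: Jan 5, 1998 + 6 weeks = Feb 16, 1998.
The primary endpoint is assessed: Feb 16, 1998 + 45 days = Apr 2, 1998.
Both prerequisites met — the week-2 follow-up occurs (Mar 10, 1998), the primary endpoint is assessed (Apr 2, 1998); the later is Apr 2, 1998.
The exit interview is conducted: Apr 2, 1998 + 12 days = Apr 14, 1998.

14 April 1998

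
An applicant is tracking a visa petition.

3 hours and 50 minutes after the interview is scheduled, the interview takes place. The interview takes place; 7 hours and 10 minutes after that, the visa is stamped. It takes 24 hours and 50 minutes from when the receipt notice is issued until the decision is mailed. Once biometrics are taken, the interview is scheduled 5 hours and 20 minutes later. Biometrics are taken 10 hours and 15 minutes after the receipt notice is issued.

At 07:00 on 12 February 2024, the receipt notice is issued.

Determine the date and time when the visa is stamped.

The receipt notice is issued: 07:00 Feb 12, 2024.
Biometrics are taken: 07:00 Feb 12, 2024 + 10h15m = 17:15 Feb 12, 2024.
The interview is scheduled: 17:15 Feb 12, 2024 + 5h20m = 22:35 Feb 12, 2024.
The interview takes place: 22:35 Feb 12, 2024 + 3h50m = 02:25 Feb 13, 2024.
The visa is stamped: 02:25 Feb 13, 2024 + 7h10m = 09:35 Feb 13, 2024.

09:35 on 13 February 2024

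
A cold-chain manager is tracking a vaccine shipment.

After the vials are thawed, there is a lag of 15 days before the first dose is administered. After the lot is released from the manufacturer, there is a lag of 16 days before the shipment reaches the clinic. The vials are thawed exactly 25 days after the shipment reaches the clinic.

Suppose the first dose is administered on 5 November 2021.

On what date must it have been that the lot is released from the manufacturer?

The first dose is administered: Nov 5, 2021.
The vials are thawed: Nov 5, 2021 − 15 days = Oct 21, 2021.
The shipment reaches the clinic: Oct 21, 2021 − 25 days = Sep 26, 2021.
The lot is released from the manufacturer: Sep 26, 2021 − 16 days = Sep 10, 2021.

10 September 2021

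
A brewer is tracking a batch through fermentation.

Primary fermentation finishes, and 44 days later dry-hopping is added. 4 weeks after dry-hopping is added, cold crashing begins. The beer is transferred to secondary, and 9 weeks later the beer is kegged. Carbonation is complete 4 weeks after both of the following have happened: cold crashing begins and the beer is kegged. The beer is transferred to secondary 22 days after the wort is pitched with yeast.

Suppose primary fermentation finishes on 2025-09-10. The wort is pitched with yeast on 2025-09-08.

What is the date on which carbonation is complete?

2025-12-30

Primary fermentation finishes: Sep 10, 2025.
Dry-hopping is added: Sep 10, 2025 + 44 days = Oct 24, 2025.
Cold crashing begins: Oct 24, 2025 + 4 weeks = Nov 21, 2025.
The wort is pitched with yeast: Sep 8, 2025.
The beer is transferred to secondary: Sep 8, 2025 + 22 days = Sep 30, 2025.
The beer is kegged: Sep 30, 2025 + 9 weeks = Dec 2, 2025.
Both prerequisites met — cold crashing begins (Nov 21, 2025), the beer is kegged (Dec 2, 2025); the later is Dec 2, 2025.
Carbonation is complete: Dec 2, 2025 + 4 weeks = Dec 30, 2025.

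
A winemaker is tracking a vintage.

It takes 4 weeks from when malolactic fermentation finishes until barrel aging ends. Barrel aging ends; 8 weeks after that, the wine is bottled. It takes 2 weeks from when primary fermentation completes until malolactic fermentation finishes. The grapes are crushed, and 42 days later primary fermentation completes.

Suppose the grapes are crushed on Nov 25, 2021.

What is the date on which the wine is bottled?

Apr 14, 2022

The grapes are crushed: Nov 25, 2021.
Primary fermentation completes: Nov 25, 2021 + 42 days = Jan 6, 2022.
Malolactic fermentation finishes: Jan 6, 2022 + 2 weeks = Jan 20, 2022.
Barrel aging ends: Jan 20, 2022 + 4 weeks = Feb 17, 2022.
The wine is bottled: Feb 17, 2022 + 8 weeks = Apr 14, 2022.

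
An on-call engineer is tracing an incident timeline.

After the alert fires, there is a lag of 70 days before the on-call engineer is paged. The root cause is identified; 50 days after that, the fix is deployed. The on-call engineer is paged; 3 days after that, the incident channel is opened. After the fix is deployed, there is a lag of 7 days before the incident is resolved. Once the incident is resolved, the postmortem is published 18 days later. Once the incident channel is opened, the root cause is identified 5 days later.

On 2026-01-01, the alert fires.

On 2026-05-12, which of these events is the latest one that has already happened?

The fix is deployed

The alert fires: Jan 1, 2026.
The on-call engineer is paged: Jan 1, 2026 + 70 days = Mar 12, 2026.
The incident channel is opened: Mar 12, 2026 + 3 days = Mar 15, 2026.
The root cause is identified: Mar 15, 2026 + 5 days = Mar 20, 2026.
The fix is deployed: Mar 20, 2026 + 50 days = May 9, 2026.
The incident is resolved: May 9, 2026 + 7 days = May 16, 2026.
The postmortem is published: May 16, 2026 + 18 days = Jun 3, 2026.
May 12, 2026 falls between when the fix is deployed (May 9, 2026) and when the incident is resolved (May 16, 2026).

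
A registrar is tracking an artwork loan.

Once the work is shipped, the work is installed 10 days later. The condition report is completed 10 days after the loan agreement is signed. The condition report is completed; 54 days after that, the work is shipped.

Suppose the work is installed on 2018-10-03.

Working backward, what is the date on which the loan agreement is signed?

2018-07-21

The work is installed: Oct 3, 2018.
The work is shipped: Oct 3, 2018 − 10 days = Sep 23, 2018.
The condition report is completed: Sep 23, 2018 − 54 days = Jul 31, 2018.
The loan agreement is signed: Jul 31, 2018 − 10 days = Jul 21, 2018.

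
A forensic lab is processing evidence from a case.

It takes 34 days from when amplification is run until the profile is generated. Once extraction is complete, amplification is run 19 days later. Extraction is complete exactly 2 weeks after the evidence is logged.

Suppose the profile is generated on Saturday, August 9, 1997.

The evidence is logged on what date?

Tuesday, June 3, 1997

The profile is generated: Aug 9, 1997.
Amplification is run: Aug 9, 1997 − 34 days = Jul 6, 1997.
Extraction is complete: Jul 6, 1997 − 19 days = Jun 17, 1997.
The evidence is logged: Jun 17, 1997 − 2 weeks = Jun 3, 1997.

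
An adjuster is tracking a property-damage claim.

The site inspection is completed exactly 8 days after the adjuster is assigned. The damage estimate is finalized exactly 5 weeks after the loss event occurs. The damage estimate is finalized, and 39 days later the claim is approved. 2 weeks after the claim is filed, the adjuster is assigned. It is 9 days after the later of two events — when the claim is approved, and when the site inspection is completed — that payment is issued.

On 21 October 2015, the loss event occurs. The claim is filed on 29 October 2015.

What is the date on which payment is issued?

12 January 2016

The loss event occurs: Oct 21, 2015.
The damage estimate is finalized: Oct 21, 2015 + 5 weeks = Nov 25, 2015.
The claim is approved: Nov 25, 2015 + 39 days = Jan 3, 2016.
The claim is filed: Oct 29, 2015.
The adjuster is assigned: Oct 29, 2015 + 2 weeks = Nov 12, 2015.
The site inspection is completed: Nov 12, 2015 + 8 days = Nov 20, 2015.
Both prerequisites met — the claim is approved (Jan 3, 2016), the site inspection is completed (Nov 20, 2015); the later is Jan 3, 2016.
Payment is issued: Jan 3, 2016 + 9 days = Jan 12, 2016.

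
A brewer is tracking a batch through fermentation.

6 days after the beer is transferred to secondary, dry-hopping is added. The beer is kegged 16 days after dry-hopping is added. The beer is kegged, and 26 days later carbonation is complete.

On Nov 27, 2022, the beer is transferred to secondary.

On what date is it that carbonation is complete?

Jan 14, 2023

The beer is transferred to secondary: Nov 27, 2022.
Dry-hopping is added: Nov 27, 2022 + 6 days = Dec 3, 2022.
The beer is kegged: Dec 3, 2022 + 16 days = Dec 19, 2022.
Carbonation is complete: Dec 19, 2022 + 26 days = Jan 14, 2023.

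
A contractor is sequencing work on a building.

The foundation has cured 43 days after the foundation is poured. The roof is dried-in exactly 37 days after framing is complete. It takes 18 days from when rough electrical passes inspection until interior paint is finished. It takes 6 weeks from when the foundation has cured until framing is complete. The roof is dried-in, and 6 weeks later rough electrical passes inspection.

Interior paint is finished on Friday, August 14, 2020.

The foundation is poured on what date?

Interior paint is finished: Aug 14, 2020.
Rough electrical passes inspection: Aug 14, 2020 − 18 days = Jul 27, 2020.
The roof is dried-in: Jul 27, 2020 − 6 weeks = Jun 15, 2020.
Framing is complete: Jun 15, 2020 − 37 days = May 9, 2020.
The foundation has cured: May 9, 2020 − 6 weeks = Mar 28, 2020.
The foundation is poured: Mar 28, 2020 − 43 days = Feb 14, 2020.

Friday, February 14, 2020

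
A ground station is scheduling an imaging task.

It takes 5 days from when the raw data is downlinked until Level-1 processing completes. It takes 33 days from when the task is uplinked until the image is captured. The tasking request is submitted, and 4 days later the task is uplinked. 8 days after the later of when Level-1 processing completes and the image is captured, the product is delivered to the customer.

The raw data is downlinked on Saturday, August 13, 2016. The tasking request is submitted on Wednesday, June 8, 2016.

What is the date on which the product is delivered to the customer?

Friday, August 26, 2016

The raw data is downlinked: Aug 13, 2016.
Level-1 processing completes: Aug 13, 2016 + 5 days = Aug 18, 2016.
The tasking request is submitted: Jun 8, 2016.
The task is uplinked: Jun 8, 2016 + 4 days = Jun 12, 2016.
The image is captured: Jun 12, 2016 + 33 days = Jul 15, 2016.
Both prerequisites met — Level-1 processing completes (Aug 18, 2016), the image is captured (Jul 15, 2016); the later is Aug 18, 2016.
The product is delivered to the customer: Aug 18, 2016 + 8 days = Aug 26, 2016.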